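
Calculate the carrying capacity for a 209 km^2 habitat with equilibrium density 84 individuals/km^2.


K = 84 * 209 = 17556 individuals

17556 individuals


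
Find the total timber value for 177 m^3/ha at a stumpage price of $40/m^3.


Value = 177 * 40 = $7080/ha

$7080/ha


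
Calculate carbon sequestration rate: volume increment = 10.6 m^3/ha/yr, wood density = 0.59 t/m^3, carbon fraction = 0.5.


C = 10.6 * 0.59 * 0.5 = 3.127 ≈ 3.13 t C/ha/yr

3.13 t C/ha/yr


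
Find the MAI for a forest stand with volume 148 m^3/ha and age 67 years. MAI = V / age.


MAI = 148 / 67 = 2.2090 ≈ 2.21 m^3/ha/yr

2.21 m^3/ha/yr


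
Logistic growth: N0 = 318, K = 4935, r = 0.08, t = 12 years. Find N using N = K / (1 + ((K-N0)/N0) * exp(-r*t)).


(K - N0)/N0 = (4935 - 318)/318 = 4617/318 = 14.5189
r*t = 0.08 * 12 = 0.96; exp(-0.96) = 0.382893
14.5189 * 0.382893 = 5.55919
1 + 5.55919 = 6.55919
N = 4935 / 6.55919 = 752.379 ≈ 752

752


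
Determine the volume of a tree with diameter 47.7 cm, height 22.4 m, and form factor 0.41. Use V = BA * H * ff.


(D/200)^2 = (47.7/200)^2 = 0.2385^2 = 0.05688225
BA = 3.141593 * 0.05688225 = 0.178701 m^2
V = 0.178701 * 22.4 * 0.41 = 1.64119 ≈ 1.641 m^3

1.641 m^3


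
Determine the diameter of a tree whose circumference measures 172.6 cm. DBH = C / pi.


DBH = C / pi = 172.6 / 3.141593 = 54.9403 ≈ 54.94 cm

54.94 cm


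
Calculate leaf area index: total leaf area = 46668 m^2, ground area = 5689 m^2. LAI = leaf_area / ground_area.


LAI = 46668 / 5689 = 8.2032 ≈ 8.20

8.20


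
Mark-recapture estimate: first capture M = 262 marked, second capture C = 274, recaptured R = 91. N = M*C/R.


N = M * C / R = 262 * 274 / 91 = 71788 / 91 = 788.88 ≈ 789

789 individuals


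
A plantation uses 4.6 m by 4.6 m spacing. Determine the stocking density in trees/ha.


N = 10000 / 4.6^2 = 10000 / 21.16 = 472.590 ≈ 473 trees/ha

473 trees/ha


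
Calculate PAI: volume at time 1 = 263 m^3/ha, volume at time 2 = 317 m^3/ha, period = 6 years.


PAI = (V2 - V1) / period = (317 - 263) / 6 = 54 / 6 = 9.00 m^3/ha/yr

9.00 m^3/ha/yr


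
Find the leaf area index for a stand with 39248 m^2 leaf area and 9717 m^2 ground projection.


LAI = 39248 / 9717 = 4.0391 ≈ 4.04

4.04


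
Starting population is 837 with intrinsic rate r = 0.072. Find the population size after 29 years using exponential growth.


r*t = 0.072 * 29 = 2.088
exp(2.088) = 8.06876
N = 837 * 8.06876 = 6753.55 ≈ 6754

6754


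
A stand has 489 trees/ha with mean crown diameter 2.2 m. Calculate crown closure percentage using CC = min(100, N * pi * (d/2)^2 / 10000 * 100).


(d/2)^2 = (2.2/2)^2 = 1.1^2 = 1.21
Crown area = 3.141593 * 1.21 = 3.80133 m^2
N * area / 10000 * 100 = 489 * 3.80133 / 10000 * 100 = 18.5885
CC = min(100, 18.5885) = 18.5885 ≈ 18.6%

18.6%


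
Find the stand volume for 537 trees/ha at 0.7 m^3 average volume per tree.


V_stand = 537 * 0.7 = 375.9 m^3/ha

375.9 m^3/ha


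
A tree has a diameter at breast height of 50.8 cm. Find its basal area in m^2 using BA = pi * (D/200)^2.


D/200 = 50.8/200 = 0.254 m
(D/200)^2 = 0.254^2 = 0.064516
BA = 3.141593 * 0.064516 = 0.202683 ≈ 0.2027 m^2

0.2027 m^2


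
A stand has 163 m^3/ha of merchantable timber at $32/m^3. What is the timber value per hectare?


Value = 163 * 32 = $5216/ha

$5216/ha


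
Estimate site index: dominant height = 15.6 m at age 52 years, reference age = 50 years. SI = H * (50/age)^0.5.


50/52 = 0.961538
(0.961538)^0.5 = 0.980580
SI = 15.6 * 0.980580 = 15.2970 ≈ 15.3 m

15.3 m


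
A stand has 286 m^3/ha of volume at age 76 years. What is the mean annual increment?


MAI = 286 / 76 = 3.7632 ≈ 3.76 m^3/ha/yr

3.76 m^3/ha/yr


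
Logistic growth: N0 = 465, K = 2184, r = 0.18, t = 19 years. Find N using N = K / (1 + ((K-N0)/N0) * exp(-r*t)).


(K - N0)/N0 = (2184 - 465)/465 = 1719/465 = 3.69677
r*t = 0.18 * 19 = 3.42; exp(-3.42) = 0.0327124
3.69677 * 0.0327124 = 0.120930
1 + 0.120930 = 1.12093
N = 2184 / 1.12093 = 1948.38 ≈ 1948

1948


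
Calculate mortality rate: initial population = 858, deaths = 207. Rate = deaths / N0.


Mortality rate = 207 / 858 = 0.241259 ≈ 0.2413

0.2413


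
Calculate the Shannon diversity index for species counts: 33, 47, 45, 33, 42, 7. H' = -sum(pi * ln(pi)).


Total N = 33 + 47 + 45 + 33 + 42 + 7 = 207
Per-species terms:
  p = 33/207 = 0.159420; ln(p) = -1.836213; p*ln(p) = 0.159420 * (-1.836213) = -0.292729
  p = 47/207 = 0.227053; ln(p) = -1.482572; p*ln(p) = 0.227053 * (-1.482572) = -0.336622
  p = 45/207 = 0.217391; ln(p) = -1.526058; p*ln(p) = 0.217391 * (-1.526058) = -0.331751
  p = 33/207 = 0.159420; ln(p) = -1.836213; p*ln(p) = 0.159420 * (-1.836213) = -0.292729
  p = 42/207 = 0.202899; ln(p) = -1.595047; p*ln(p) = 0.202899 * (-1.595047) = -0.323633
  p = 7/207 = 0.033816; ln(p) = -3.386821; p*ln(p) = 0.033816 * (-3.386821) = -0.114529
sum(p*ln(p)) = (-0.292729) + (-0.336622) + (-0.331751) + (-0.292729) + (-0.323633) + (-0.114529) = -1.691993
H' = -(-1.691993) = 1.691993 ≈ 1.6920

1.6920


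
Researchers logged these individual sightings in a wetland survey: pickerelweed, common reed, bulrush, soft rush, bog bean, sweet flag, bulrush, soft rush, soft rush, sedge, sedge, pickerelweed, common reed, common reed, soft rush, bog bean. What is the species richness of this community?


Total individuals logged = 16
Distinct species (count of individuals): pickerelweed (2), common reed (3), bulrush (2), soft rush (4), bog bean (2), sweet flag (1), sedge (2)
Species richness = number of distinct species = 7

7


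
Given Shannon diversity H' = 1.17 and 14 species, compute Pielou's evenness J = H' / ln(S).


ln(14) = 2.63906
J = H' / ln(S) = 1.17 / 2.63906 = 0.443340 ≈ 0.4433

0.4433


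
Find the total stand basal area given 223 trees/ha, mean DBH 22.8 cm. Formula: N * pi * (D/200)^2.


(D/200)^2 = (22.8/200)^2 = 0.114^2 = 0.012996
Individual BA = 3.141593 * 0.012996 = 0.0408281 m^2
Stand BA = 223 * 0.0408281 = 9.10467 ≈ 9.10 m^2/ha

9.10 m^2/ha


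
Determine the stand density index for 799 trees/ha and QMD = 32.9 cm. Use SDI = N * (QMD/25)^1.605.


QMD/25 = 32.9/25 = 1.316
(1.316)^1.605 = exp(1.605 * ln(1.316)) = exp(1.605 * 0.274597) = exp(0.440728) = 1.55384
SDI = 799 * 1.55384 = 1241.52 ≈ 1242

1242


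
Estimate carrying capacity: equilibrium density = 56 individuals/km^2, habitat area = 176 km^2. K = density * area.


K = 56 * 176 = 9856 individuals

9856 individuals


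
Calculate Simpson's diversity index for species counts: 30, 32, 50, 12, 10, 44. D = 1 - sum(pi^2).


Total N = 30 + 32 + 50 + 12 + 10 + 44 = 178
Per-species terms:
  p = 30/178 = 0.168539; p^2 = 0.168539^2 = 0.028405
  p = 32/178 = 0.179775; p^2 = 0.179775^2 = 0.032319
  p = 50/178 = 0.280899; p^2 = 0.280899^2 = 0.078904
  p = 12/178 = 0.067416; p^2 = 0.067416^2 = 0.004545
  p = 10/178 = 0.056180; p^2 = 0.056180^2 = 0.003156
  p = 44/178 = 0.247191; p^2 = 0.247191^2 = 0.061103
sum(p^2) = 0.028405 + 0.032319 + 0.078904 + 0.004545 + 0.003156 + 0.061103 = 0.208432
D = 1 - 0.208432 = 0.791568 ≈ 0.7916

0.7916


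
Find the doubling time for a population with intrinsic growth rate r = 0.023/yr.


td = ln(2) / 0.023 = 0.693147 / 0.023 = 30.1368 ≈ 30.1 years

30.1 years


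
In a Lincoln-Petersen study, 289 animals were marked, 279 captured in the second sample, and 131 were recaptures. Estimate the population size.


N = M * C / R = 289 * 279 / 131 = 80631 / 131 = 615.50 ≈ 616

616 individuals


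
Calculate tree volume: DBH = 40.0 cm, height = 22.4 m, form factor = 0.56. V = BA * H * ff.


(D/200)^2 = (40.0/200)^2 = 0.2^2 = 0.04
BA = 3.141593 * 0.04 = 0.125664 m^2
V = 0.125664 * 22.4 * 0.56 = 1.57633 ≈ 1.576 m^3

1.576 m^3


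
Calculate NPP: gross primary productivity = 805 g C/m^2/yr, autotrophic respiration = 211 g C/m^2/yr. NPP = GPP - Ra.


NPP = GPP - Ra = 805 - 211 = 594 g C/m^2/yr

594 g C/m^2/yr


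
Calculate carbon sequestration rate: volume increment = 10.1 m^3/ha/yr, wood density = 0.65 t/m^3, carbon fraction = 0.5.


C = 10.1 * 0.65 * 0.5 = 3.2825 ≈ 3.28 t C/ha/yr

3.28 t C/ha/yr


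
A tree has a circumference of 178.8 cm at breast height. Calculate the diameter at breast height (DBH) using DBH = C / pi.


DBH = C / pi = 178.8 / 3.141593 = 56.9138 ≈ 56.91 cm

56.91 cm


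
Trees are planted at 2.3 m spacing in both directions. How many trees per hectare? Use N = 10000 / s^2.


N = 10000 / 2.3^2 = 10000 / 5.29 = 1890.36 ≈ 1890 trees/ha

1890 trees/ha


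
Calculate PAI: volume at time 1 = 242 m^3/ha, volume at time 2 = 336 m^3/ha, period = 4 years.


PAI = (V2 - V1) / period = (336 - 242) / 4 = 94 / 4 = 23.50 m^3/ha/yr

23.50 m^3/ha/yr


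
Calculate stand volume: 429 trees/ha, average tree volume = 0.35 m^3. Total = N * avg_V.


V_stand = 429 * 0.35 = 150.15 ≈ 150.2 m^3/ha

150.2 m^3/ha


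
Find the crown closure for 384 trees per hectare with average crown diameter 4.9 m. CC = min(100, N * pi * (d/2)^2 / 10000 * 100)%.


(d/2)^2 = (4.9/2)^2 = 2.45^2 = 6.0025
Crown area = 3.141593 * 6.0025 = 18.8574 m^2
N * area / 10000 * 100 = 384 * 18.8574 / 10000 * 100 = 72.4124
CC = min(100, 72.4124) = 72.4124 ≈ 72.4%

72.4%


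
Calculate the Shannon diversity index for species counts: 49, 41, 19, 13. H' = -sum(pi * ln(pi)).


Total N = 49 + 41 + 19 + 13 = 122
Per-species terms:
  p = 49/122 = 0.401639; ln(p) = -0.912202; p*ln(p) = 0.401639 * (-0.912202) = -0.366376
  p = 41/122 = 0.336066; ln(p) = -1.090448; p*ln(p) = 0.336066 * (-1.090448) = -0.366462
  p = 19/122 = 0.155738; ln(p) = -1.859580; p*ln(p) = 0.155738 * (-1.859580) = -0.289607
  p = 13/122 = 0.106557; ln(p) = -2.239075; p*ln(p) = 0.106557 * (-2.239075) = -0.238589
sum(p*ln(p)) = (-0.366376) + (-0.366462) + (-0.289607) + (-0.238589) = -1.261034
H' = -(-1.261034) = 1.261034 ≈ 1.2610

1.2610


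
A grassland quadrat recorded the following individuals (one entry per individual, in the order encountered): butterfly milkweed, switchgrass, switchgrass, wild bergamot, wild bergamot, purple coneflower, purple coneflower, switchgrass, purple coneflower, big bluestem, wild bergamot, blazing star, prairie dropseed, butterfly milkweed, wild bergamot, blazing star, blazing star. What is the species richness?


Total individuals logged = 17
Distinct species (count of individuals): butterfly milkweed (2), switchgrass (3), wild bergamot (4), purple coneflower (3), big bluestem (1), blazing star (3), prairie dropseed (1)
Species richness = number of distinct species = 7

7


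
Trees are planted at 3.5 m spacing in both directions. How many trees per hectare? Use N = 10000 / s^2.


N = 10000 / 3.5^2 = 10000 / 12.25 = 816.327 ≈ 816 trees/ha

816 trees/ha


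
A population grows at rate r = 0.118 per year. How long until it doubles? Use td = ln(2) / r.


td = ln(2) / 0.118 = 0.693147 / 0.118 = 5.87413 ≈ 5.9 years

5.9 years


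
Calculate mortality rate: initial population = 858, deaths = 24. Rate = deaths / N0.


Mortality rate = 24 / 858 = 0.027972 ≈ 0.0280

0.0280


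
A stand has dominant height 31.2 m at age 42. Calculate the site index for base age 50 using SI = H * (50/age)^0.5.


50/42 = 1.19048
(1.19048)^0.5 = 1.09109
SI = 31.2 * 1.09109 = 34.0420 ≈ 34.0 m

34.0 m


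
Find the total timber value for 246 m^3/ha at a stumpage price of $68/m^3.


Value = 246 * 68 = $16728/ha

$16728/ha


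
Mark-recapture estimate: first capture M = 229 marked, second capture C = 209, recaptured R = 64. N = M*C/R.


N = M * C / R = 229 * 209 / 64 = 47861 / 64 = 747.83 ≈ 748

748 individuals


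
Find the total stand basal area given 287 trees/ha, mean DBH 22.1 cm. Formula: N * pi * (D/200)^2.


(D/200)^2 = (22.1/200)^2 = 0.1105^2 = 0.01221025
Individual BA = 3.141593 * 0.01221025 = 0.0383596 m^2
Stand BA = 287 * 0.0383596 = 11.0092 ≈ 11.01 m^2/ha

11.01 m^2/ha


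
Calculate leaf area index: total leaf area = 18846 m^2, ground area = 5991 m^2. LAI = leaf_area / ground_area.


LAI = 18846 / 5991 = 3.1457 ≈ 3.15

3.15


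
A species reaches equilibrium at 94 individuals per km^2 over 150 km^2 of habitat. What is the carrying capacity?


K = 94 * 150 = 14100 individuals

14100 individuals


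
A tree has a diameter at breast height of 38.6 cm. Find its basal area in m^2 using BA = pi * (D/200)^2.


D/200 = 38.6/200 = 0.193 m
(D/200)^2 = 0.193^2 = 0.037249
BA = 3.141593 * 0.037249 = 0.117021 ≈ 0.1170 m^2

0.1170 m^2


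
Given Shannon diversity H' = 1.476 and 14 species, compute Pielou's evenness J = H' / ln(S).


ln(14) = 2.63906
J = H' / ln(S) = 1.476 / 2.63906 = 0.559290 ≈ 0.5593

0.5593


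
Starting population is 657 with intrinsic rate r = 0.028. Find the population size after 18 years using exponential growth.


r*t = 0.028 * 18 = 0.504
exp(0.504) = 1.65533
N = 657 * 1.65533 = 1087.55 ≈ 1088

1088


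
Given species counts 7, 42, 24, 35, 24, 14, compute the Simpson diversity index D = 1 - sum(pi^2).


Total N = 7 + 42 + 24 + 35 + 24 + 14 = 146
Per-species terms:
  p = 7/146 = 0.047945; p^2 = 0.047945^2 = 0.002299
  p = 42/146 = 0.287671; p^2 = 0.287671^2 = 0.082755
  p = 24/146 = 0.164384; p^2 = 0.164384^2 = 0.027022
  p = 35/146 = 0.239726; p^2 = 0.239726^2 = 0.057469
  p = 24/146 = 0.164384; p^2 = 0.164384^2 = 0.027022
  p = 14/146 = 0.095890; p^2 = 0.095890^2 = 0.009195
sum(p^2) = 0.002299 + 0.082755 + 0.027022 + 0.057469 + 0.027022 + 0.009195 = 0.205762
D = 1 - 0.205762 = 0.794238 ≈ 0.7942

0.7942


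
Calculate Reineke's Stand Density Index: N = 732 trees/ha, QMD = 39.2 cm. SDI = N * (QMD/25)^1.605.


QMD/25 = 39.2/25 = 1.568
(1.568)^1.605 = exp(1.605 * ln(1.568)) = exp(1.605 * 0.449801) = exp(0.721931) = 2.05840
SDI = 732 * 2.05840 = 1506.75 ≈ 1507

1507


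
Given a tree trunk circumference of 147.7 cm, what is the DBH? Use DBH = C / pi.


DBH = C / pi = 147.7 / 3.141593 = 47.0144 ≈ 47.01 cm

47.01 cm


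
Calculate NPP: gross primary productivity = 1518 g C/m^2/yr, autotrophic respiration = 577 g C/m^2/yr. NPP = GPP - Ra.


NPP = GPP - Ra = 1518 - 577 = 941 g C/m^2/yr

941 g C/m^2/yr


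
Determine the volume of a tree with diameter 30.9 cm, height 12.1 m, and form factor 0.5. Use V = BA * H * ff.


(D/200)^2 = (30.9/200)^2 = 0.1545^2 = 0.02387025
BA = 3.141593 * 0.02387025 = 0.0749906 m^2
V = 0.0749906 * 12.1 * 0.5 = 0.453693 ≈ 0.454 m^3

0.454 m^3


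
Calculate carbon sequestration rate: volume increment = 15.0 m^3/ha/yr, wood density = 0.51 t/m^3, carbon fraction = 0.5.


C = 15.0 * 0.51 * 0.5 = 3.825 ≈ 3.83 t C/ha/yr

3.83 t C/ha/yr


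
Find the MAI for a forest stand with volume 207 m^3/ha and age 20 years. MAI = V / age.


MAI = 207 / 20 = 10.35 m^3/ha/yr

10.35 m^3/ha/yr


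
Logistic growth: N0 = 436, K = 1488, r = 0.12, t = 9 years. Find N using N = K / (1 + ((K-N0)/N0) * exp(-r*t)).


(K - N0)/N0 = (1488 - 436)/436 = 1052/436 = 2.41284
r*t = 0.12 * 9 = 1.08; exp(-1.08) = 0.339596
2.41284 * 0.339596 = 0.819391
1 + 0.819391 = 1.81939
N = 1488 / 1.81939 = 817.857 ≈ 818

818


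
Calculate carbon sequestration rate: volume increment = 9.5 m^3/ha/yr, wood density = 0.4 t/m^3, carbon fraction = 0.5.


C = 9.5 * 0.4 * 0.5 = 1.90 t C/ha/yr

1.90 t C/ha/yr


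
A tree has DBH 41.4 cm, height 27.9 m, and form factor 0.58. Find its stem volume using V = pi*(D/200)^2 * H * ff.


(D/200)^2 = (41.4/200)^2 = 0.207^2 = 0.042849
BA = 3.141593 * 0.042849 = 0.134614 m^2
V = 0.134614 * 27.9 * 0.58 = 2.17832 ≈ 2.178 m^3

2.178 m^3


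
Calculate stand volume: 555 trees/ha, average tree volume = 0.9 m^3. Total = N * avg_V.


V_stand = 555 * 0.9 = 499.5 m^3/ha

499.5 m^3/ha


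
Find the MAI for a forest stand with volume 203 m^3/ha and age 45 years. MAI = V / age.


MAI = 203 / 45 = 4.5111 ≈ 4.51 m^3/ha/yr

4.51 m^3/ha/yr


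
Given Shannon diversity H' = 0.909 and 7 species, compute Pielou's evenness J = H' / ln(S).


ln(7) = 1.94591
J = H' / ln(S) = 0.909 / 1.94591 = 0.467134 ≈ 0.4671

0.4671


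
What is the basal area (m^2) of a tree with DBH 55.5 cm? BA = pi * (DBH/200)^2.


D/200 = 55.5/200 = 0.2775 m
(D/200)^2 = 0.2775^2 = 0.07700625
BA = 3.141593 * 0.07700625 = 0.241922 ≈ 0.2419 m^2

0.2419 m^2


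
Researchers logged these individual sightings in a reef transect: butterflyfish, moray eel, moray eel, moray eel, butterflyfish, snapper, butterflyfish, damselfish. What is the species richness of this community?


Total individuals logged = 8
Distinct species (count of individuals): butterflyfish (3), moray eel (3), snapper (1), damselfish (1)
Species richness = number of distinct species = 4

4


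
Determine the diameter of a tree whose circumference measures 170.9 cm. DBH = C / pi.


DBH = C / pi = 170.9 / 3.141593 = 54.3992 ≈ 54.40 cm

54.40 cm


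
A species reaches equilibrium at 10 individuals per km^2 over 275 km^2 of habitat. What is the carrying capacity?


K = 10 * 275 = 2750 individuals

2750 individuals


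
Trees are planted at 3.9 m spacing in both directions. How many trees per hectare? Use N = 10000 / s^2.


N = 10000 / 3.9^2 = 10000 / 15.21 = 657.462 ≈ 657 trees/ha

657 trees/ha


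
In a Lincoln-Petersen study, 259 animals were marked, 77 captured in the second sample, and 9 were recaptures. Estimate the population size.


N = M * C / R = 259 * 77 / 9 = 19943 / 9 = 2215.89 ≈ 2216

2216 individuals


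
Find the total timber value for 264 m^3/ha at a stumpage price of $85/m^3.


Value = 264 * 85 = $22440/ha

$22440/ha


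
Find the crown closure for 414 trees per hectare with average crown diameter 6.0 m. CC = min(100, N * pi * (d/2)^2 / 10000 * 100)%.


(d/2)^2 = (6.0/2)^2 = 3^2 = 9
Crown area = 3.141593 * 9 = 28.2743 m^2
N * area / 10000 * 100 = 414 * 28.2743 / 10000 * 100 = 117.056
CC = min(100, 117.056) = 100%

100%


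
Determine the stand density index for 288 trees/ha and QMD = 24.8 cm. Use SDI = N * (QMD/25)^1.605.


QMD/25 = 24.8/25 = 0.992
(0.992)^1.605 = exp(1.605 * ln(0.992)) = exp(1.605 * (-0.00803217)) = exp(-0.0128916) = 0.987191
SDI = 288 * 0.987191 = 284.311 ≈ 284

284


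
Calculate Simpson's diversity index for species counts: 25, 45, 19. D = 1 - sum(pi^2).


Total N = 25 + 45 + 19 = 89
Per-species terms:
  p = 25/89 = 0.280899; p^2 = 0.280899^2 = 0.078904
  p = 45/89 = 0.505618; p^2 = 0.505618^2 = 0.255650
  p = 19/89 = 0.213483; p^2 = 0.213483^2 = 0.045575
sum(p^2) = 0.078904 + 0.255650 + 0.045575 = 0.380129
D = 1 - 0.380129 = 0.619871 ≈ 0.6199

0.6199


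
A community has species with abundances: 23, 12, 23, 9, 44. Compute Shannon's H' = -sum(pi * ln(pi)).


Total N = 23 + 12 + 23 + 9 + 44 = 111
Per-species terms:
  p = 23/111 = 0.207207; ln(p) = -1.574037; p*ln(p) = 0.207207 * (-1.574037) = -0.326151
  p = 12/111 = 0.108108; ln(p) = -2.224625; p*ln(p) = 0.108108 * (-2.224625) = -0.240500
  p = 23/111 = 0.207207; ln(p) = -1.574037; p*ln(p) = 0.207207 * (-1.574037) = -0.326151
  p = 9/111 = 0.081081; ln(p) = -2.512307; p*ln(p) = 0.081081 * (-2.512307) = -0.203700
  p = 44/111 = 0.396396; ln(p) = -0.925342; p*ln(p) = 0.396396 * (-0.925342) = -0.366802
sum(p*ln(p)) = (-0.326151) + (-0.240500) + (-0.326151) + (-0.203700) + (-0.366802) = -1.463304
H' = -(-1.463304) = 1.463304 ≈ 1.4633

1.4633


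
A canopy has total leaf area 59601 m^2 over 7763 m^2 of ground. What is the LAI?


LAI = 59601 / 7763 = 7.6776 ≈ 7.68

7.68


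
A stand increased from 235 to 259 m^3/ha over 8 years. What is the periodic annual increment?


PAI = (V2 - V1) / period = (259 - 235) / 8 = 24 / 8 = 3.00 m^3/ha/yr

3.00 m^3/ha/yr


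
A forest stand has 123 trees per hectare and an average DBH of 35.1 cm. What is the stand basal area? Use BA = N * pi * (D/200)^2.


(D/200)^2 = (35.1/200)^2 = 0.1755^2 = 0.03080025
Individual BA = 3.141593 * 0.03080025 = 0.0967618 m^2
Stand BA = 123 * 0.0967618 = 11.9017 ≈ 11.90 m^2/ha

11.90 m^2/ha


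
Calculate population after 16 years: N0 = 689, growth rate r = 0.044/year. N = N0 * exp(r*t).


r*t = 0.044 * 16 = 0.704
exp(0.704) = 2.02182
N = 689 * 2.02182 = 1393.03 ≈ 1393

1393


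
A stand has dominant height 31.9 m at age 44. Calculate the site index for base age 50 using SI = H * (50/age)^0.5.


50/44 = 1.13636
(1.13636)^0.5 = 1.06600
SI = 31.9 * 1.06600 = 34.0054 ≈ 34.0 m

34.0 m


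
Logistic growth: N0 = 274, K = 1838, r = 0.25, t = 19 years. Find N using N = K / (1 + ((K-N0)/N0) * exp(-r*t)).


(K - N0)/N0 = (1838 - 274)/274 = 1564/274 = 5.70803
r*t = 0.25 * 19 = 4.75; exp(-4.75) = 0.00865170
5.70803 * 0.00865170 = 0.0493842
1 + 0.0493842 = 1.04938
N = 1838 / 1.04938 = 1751.51 ≈ 1752

1752


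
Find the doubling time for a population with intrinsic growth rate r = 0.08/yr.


td = ln(2) / 0.08 = 0.693147 / 0.08 = 8.66434 ≈ 8.7 years

8.7 years


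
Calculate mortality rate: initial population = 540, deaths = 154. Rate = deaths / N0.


Mortality rate = 154 / 540 = 0.285185 ≈ 0.2852

0.2852


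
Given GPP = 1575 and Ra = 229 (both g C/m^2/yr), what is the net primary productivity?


NPP = GPP - Ra = 1575 - 229 = 1346 g C/m^2/yr

1346 g C/m^2/yr


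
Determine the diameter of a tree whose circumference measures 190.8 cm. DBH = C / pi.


DBH = C / pi = 190.8 / 3.141593 = 60.7335 ≈ 60.73 cm

60.73 cm


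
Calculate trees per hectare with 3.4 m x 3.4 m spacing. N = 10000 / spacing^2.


N = 10000 / 3.4^2 = 10000 / 11.56 = 865.052 ≈ 865 trees/ha

865 trees/ha


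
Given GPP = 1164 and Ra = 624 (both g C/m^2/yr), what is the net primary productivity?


NPP = GPP - Ra = 1164 - 624 = 540 g C/m^2/yr

540 g C/m^2/yr


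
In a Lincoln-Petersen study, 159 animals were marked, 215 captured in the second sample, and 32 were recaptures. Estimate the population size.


N = M * C / R = 159 * 215 / 32 = 34185 / 32 = 1068.28 ≈ 1068

1068 individuals


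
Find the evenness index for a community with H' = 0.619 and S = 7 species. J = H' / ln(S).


ln(7) = 1.94591
J = H' / ln(S) = 0.619 / 1.94591 = 0.318103 ≈ 0.3181

0.3181


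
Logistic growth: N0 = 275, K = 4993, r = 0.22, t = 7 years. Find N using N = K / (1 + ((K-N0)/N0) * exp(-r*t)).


(K - N0)/N0 = (4993 - 275)/275 = 4718/275 = 17.1564
r*t = 0.22 * 7 = 1.54; exp(-1.54) = 0.214381
17.1564 * 0.214381 = 3.67801
1 + 3.67801 = 4.67801
N = 4993 / 4.67801 = 1067.33 ≈ 1067

1067


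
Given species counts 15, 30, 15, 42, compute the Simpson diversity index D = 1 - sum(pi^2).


Total N = 15 + 30 + 15 + 42 = 102
Per-species terms:
  p = 15/102 = 0.147059; p^2 = 0.147059^2 = 0.021626
  p = 30/102 = 0.294118; p^2 = 0.294118^2 = 0.086505
  p = 15/102 = 0.147059; p^2 = 0.147059^2 = 0.021626
  p = 42/102 = 0.411765; p^2 = 0.411765^2 = 0.169550
sum(p^2) = 0.021626 + 0.086505 + 0.021626 + 0.169550 = 0.299307
D = 1 - 0.299307 = 0.700693 ≈ 0.7007

0.7007


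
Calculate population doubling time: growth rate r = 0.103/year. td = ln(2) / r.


td = ln(2) / 0.103 = 0.693147 / 0.103 = 6.72958 ≈ 6.7 years

6.7 years


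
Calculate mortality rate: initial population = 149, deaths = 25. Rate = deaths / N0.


Mortality rate = 25 / 149 = 0.167785 ≈ 0.1678

0.1678


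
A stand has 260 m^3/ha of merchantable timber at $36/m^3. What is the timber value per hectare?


Value = 260 * 36 = $9360/ha

$9360/ha


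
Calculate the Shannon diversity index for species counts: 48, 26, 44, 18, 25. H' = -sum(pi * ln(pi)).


Total N = 48 + 26 + 44 + 18 + 25 = 161
Per-species terms:
  p = 48/161 = 0.298137; ln(p) = -1.210202; p*ln(p) = 0.298137 * (-1.210202) = -0.360806
  p = 26/161 = 0.161491; ln(p) = -1.823306; p*ln(p) = 0.161491 * (-1.823306) = -0.294448
  p = 44/161 = 0.273292; ln(p) = -1.297214; p*ln(p) = 0.273292 * (-1.297214) = -0.354518
  p = 18/161 = 0.111801; ln(p) = -2.191035; p*ln(p) = 0.111801 * (-2.191035) = -0.244960
  p = 25/161 = 0.155280; ln(p) = -1.862525; p*ln(p) = 0.155280 * (-1.862525) = -0.289213
sum(p*ln(p)) = (-0.360806) + (-0.294448) + (-0.354518) + (-0.244960) + (-0.289213) = -1.543945
H' = -(-1.543945) = 1.543945 ≈ 1.5439

1.5439


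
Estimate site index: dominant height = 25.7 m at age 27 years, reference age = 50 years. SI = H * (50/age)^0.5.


50/27 = 1.85185
(1.85185)^0.5 = 1.36083
SI = 25.7 * 1.36083 = 34.9733 ≈ 35.0 m

35.0 m


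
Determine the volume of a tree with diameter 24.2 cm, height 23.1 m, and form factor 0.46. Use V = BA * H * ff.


(D/200)^2 = (24.2/200)^2 = 0.121^2 = 0.014641
BA = 3.141593 * 0.014641 = 0.0459961 m^2
V = 0.0459961 * 23.1 * 0.46 = 0.488755 ≈ 0.489 m^3

0.489 m^3


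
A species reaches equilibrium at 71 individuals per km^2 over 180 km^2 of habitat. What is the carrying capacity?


K = 71 * 180 = 12780 individuals

12780 individuals


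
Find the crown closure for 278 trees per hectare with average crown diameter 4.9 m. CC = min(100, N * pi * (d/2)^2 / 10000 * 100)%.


(d/2)^2 = (4.9/2)^2 = 2.45^2 = 6.0025
Crown area = 3.141593 * 6.0025 = 18.8574 m^2
N * area / 10000 * 100 = 278 * 18.8574 / 10000 * 100 = 52.4236
CC = min(100, 52.4236) = 52.4236 ≈ 52.4%

52.4%


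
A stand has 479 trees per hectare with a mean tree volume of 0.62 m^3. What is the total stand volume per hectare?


V_stand = 479 * 0.62 = 296.98 ≈ 297.0 m^3/ha

297.0 m^3/ha


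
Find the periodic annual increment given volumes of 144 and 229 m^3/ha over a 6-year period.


PAI = (V2 - V1) / period = (229 - 144) / 6 = 85 / 6 = 14.1667 ≈ 14.17 m^3/ha/yr

14.17 m^3/ha/yr


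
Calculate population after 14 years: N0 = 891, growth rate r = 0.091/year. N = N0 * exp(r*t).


r*t = 0.091 * 14 = 1.274
exp(1.274) = 3.57512
N = 891 * 3.57512 = 3185.43 ≈ 3185

3185


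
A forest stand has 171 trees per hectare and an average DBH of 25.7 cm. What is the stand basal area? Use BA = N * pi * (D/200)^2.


(D/200)^2 = (25.7/200)^2 = 0.1285^2 = 0.01651225
Individual BA = 3.141593 * 0.01651225 = 0.0518748 m^2
Stand BA = 171 * 0.0518748 = 8.87059 ≈ 8.87 m^2/ha

8.87 m^2/ha


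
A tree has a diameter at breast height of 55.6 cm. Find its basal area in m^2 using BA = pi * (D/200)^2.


D/200 = 55.6/200 = 0.278 m
(D/200)^2 = 0.278^2 = 0.077284
BA = 3.141593 * 0.077284 = 0.242795 ≈ 0.2428 m^2

0.2428 m^2


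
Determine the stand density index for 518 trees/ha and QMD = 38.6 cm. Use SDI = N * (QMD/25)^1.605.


QMD/25 = 38.6/25 = 1.544
(1.544)^1.605 = exp(1.605 * ln(1.544)) = exp(1.605 * 0.434376) = exp(0.697173) = 2.00807
SDI = 518 * 2.00807 = 1040.18 ≈ 1040

1040


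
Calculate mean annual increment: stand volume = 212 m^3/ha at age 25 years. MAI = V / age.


MAI = 212 / 25 = 8.48 m^3/ha/yr

8.48 m^3/ha/yr


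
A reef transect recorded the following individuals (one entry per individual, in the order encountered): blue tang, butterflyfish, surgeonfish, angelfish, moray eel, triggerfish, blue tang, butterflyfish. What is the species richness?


Total individuals logged = 8
Distinct species (count of individuals): blue tang (2), butterflyfish (2), surgeonfish (1), angelfish (1), moray eel (1), triggerfish (1)
Species richness = number of distinct species = 6

6


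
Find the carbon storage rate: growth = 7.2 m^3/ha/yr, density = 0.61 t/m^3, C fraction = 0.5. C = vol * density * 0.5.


C = 7.2 * 0.61 * 0.5 = 2.196 ≈ 2.20 t C/ha/yr

2.20 t C/ha/yr


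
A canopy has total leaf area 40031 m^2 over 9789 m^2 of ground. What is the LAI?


LAI = 40031 / 9789 = 4.0894 ≈ 4.09

4.09


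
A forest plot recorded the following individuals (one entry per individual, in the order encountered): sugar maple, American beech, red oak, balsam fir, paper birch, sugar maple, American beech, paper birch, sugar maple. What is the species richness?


Total individuals logged = 9
Distinct species (count of individuals): sugar maple (3), American beech (2), red oak (1), balsam fir (1), paper birch (2)
Species richness = number of distinct species = 5

5


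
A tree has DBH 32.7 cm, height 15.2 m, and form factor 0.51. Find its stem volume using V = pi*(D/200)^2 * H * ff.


(D/200)^2 = (32.7/200)^2 = 0.1635^2 = 0.02673225
BA = 3.141593 * 0.02673225 = 0.0839818 m^2
V = 0.0839818 * 15.2 * 0.51 = 0.651027 ≈ 0.651 m^3

0.651 m^3


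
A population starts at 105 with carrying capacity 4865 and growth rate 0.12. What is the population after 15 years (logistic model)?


(K - N0)/N0 = (4865 - 105)/105 = 4760/105 = 45.3333
r*t = 0.12 * 15 = 1.8; exp(-1.8) = 0.165299
45.3333 * 0.165299 = 7.49355
1 + 7.49355 = 8.49355
N = 4865 / 8.49355 = 572.788 ≈ 573

573


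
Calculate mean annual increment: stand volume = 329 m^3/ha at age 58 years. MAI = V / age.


MAI = 329 / 58 = 5.6724 ≈ 5.67 m^3/ha/yr

5.67 m^3/ha/yr


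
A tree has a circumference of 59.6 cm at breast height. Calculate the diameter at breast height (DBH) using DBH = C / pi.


DBH = C / pi = 59.6 / 3.141593 = 18.9713 ≈ 18.97 cm

18.97 cm


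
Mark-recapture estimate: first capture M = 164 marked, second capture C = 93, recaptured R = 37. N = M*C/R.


N = M * C / R = 164 * 93 / 37 = 15252 / 37 = 412.22 ≈ 412

412 individuals


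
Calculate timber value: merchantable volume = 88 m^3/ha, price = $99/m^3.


Value = 88 * 99 = $8712/ha

$8712/ha


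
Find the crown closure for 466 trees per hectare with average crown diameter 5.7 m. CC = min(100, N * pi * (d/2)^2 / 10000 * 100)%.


(d/2)^2 = (5.7/2)^2 = 2.85^2 = 8.1225
Crown area = 3.141593 * 8.1225 = 25.5176 m^2
N * area / 10000 * 100 = 466 * 25.5176 / 10000 * 100 = 118.912
CC = min(100, 118.912) = 100%

100%


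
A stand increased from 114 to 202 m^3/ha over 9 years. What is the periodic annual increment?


PAI = (V2 - V1) / period = (202 - 114) / 9 = 88 / 9 = 9.7778 ≈ 9.78 m^3/ha/yr

9.78 m^3/ha/yr


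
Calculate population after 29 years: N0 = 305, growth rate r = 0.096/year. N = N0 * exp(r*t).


r*t = 0.096 * 29 = 2.784
exp(2.784) = 16.1836
N = 305 * 16.1836 = 4936.00 ≈ 4936

4936


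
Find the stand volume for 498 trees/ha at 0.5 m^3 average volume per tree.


V_stand = 498 * 0.5 = 249.0 m^3/ha

249.0 m^3/ha


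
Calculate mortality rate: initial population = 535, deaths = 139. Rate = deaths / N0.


Mortality rate = 139 / 535 = 0.259813 ≈ 0.2598

0.2598


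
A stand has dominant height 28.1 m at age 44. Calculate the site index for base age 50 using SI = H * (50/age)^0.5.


50/44 = 1.13636
(1.13636)^0.5 = 1.06600
SI = 28.1 * 1.06600 = 29.9546 ≈ 30.0 m

30.0 m


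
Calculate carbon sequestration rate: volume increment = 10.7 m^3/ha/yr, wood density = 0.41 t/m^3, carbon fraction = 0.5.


C = 10.7 * 0.41 * 0.5 = 2.1935 ≈ 2.19 t C/ha/yr

2.19 t C/ha/yr


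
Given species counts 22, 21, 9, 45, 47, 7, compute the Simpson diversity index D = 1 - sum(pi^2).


Total N = 22 + 21 + 9 + 45 + 47 + 7 = 151
Per-species terms:
  p = 22/151 = 0.145695; p^2 = 0.145695^2 = 0.021227
  p = 21/151 = 0.139073; p^2 = 0.139073^2 = 0.019341
  p = 9/151 = 0.059603; p^2 = 0.059603^2 = 0.003553
  p = 45/151 = 0.298013; p^2 = 0.298013^2 = 0.088812
  p = 47/151 = 0.311258; p^2 = 0.311258^2 = 0.096882
  p = 7/151 = 0.046358; p^2 = 0.046358^2 = 0.002149
sum(p^2) = 0.021227 + 0.019341 + 0.003553 + 0.088812 + 0.096882 + 0.002149 = 0.231964
D = 1 - 0.231964 = 0.768036 ≈ 0.7680

0.7680


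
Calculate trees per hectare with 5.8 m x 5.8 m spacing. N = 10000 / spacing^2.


N = 10000 / 5.8^2 = 10000 / 33.64 = 297.265 ≈ 297 trees/ha

297 trees/ha


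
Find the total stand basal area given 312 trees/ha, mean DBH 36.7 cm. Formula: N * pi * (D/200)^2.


(D/200)^2 = (36.7/200)^2 = 0.1835^2 = 0.03367225
Individual BA = 3.141593 * 0.03367225 = 0.105785 m^2
Stand BA = 312 * 0.105785 = 33.0049 ≈ 33.00 m^2/ha

33.00 m^2/ha


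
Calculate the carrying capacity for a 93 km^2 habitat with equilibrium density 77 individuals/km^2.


K = 77 * 93 = 7161 individuals

7161 individuals


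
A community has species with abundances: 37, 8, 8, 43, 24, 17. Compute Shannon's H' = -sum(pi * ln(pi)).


Total N = 37 + 8 + 8 + 43 + 24 + 17 = 137
Per-species terms:
  p = 37/137 = 0.270073; ln(p) = -1.309063; p*ln(p) = 0.270073 * (-1.309063) = -0.353543
  p = 8/137 = 0.058394; ln(p) = -2.840542; p*ln(p) = 0.058394 * (-2.840542) = -0.165871
  p = 8/137 = 0.058394; ln(p) = -2.840542; p*ln(p) = 0.058394 * (-2.840542) = -0.165871
  p = 43/137 = 0.313869; ln(p) = -1.158780; p*ln(p) = 0.313869 * (-1.158780) = -0.363705
  p = 24/137 = 0.175182; ln(p) = -1.741930; p*ln(p) = 0.175182 * (-1.741930) = -0.305155
  p = 17/137 = 0.124088; ln(p) = -2.086764; p*ln(p) = 0.124088 * (-2.086764) = -0.258942
sum(p*ln(p)) = (-0.353543) + (-0.165871) + (-0.165871) + (-0.363705) + (-0.305155) + (-0.258942) = -1.613087
H' = -(-1.613087) = 1.613087 ≈ 1.6131

1.6131


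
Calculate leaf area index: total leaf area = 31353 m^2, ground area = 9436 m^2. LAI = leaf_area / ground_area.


LAI = 31353 / 9436 = 3.3227 ≈ 3.32

3.32


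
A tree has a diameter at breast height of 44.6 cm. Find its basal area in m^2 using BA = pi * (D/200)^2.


D/200 = 44.6/200 = 0.223 m
(D/200)^2 = 0.223^2 = 0.049729
BA = 3.141593 * 0.049729 = 0.156228 ≈ 0.1562 m^2

0.1562 m^2


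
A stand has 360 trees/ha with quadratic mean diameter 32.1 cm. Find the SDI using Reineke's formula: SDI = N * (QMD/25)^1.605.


QMD/25 = 32.1/25 = 1.284
(1.284)^1.605 = exp(1.605 * ln(1.284)) = exp(1.605 * 0.249980) = exp(0.401218) = 1.49364
SDI = 360 * 1.49364 = 537.710 ≈ 538

538


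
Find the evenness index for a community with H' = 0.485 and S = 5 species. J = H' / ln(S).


ln(5) = 1.60944
J = H' / ln(S) = 0.485 / 1.60944 = 0.301347 ≈ 0.3013

0.3013


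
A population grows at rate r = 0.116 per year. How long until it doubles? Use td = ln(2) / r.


td = ln(2) / 0.116 = 0.693147 / 0.116 = 5.97541 ≈ 6.0 years

6.0 years


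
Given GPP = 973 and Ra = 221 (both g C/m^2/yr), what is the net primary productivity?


NPP = GPP - Ra = 973 - 221 = 752 g C/m^2/yr

752 g C/m^2/yr


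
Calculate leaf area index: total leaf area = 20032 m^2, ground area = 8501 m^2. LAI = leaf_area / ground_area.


LAI = 20032 / 8501 = 2.3564 ≈ 2.36

2.36


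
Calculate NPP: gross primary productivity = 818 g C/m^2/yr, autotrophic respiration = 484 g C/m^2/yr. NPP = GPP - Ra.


NPP = GPP - Ra = 818 - 484 = 334 g C/m^2/yr

334 g C/m^2/yr


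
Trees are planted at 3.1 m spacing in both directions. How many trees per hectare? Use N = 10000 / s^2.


N = 10000 / 3.1^2 = 10000 / 9.61 = 1040.58 ≈ 1041 trees/ha

1041 trees/ha


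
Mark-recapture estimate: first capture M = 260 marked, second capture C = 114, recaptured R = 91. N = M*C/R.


N = M * C / R = 260 * 114 / 91 = 29640 / 91 = 325.71 ≈ 326

326 individuals


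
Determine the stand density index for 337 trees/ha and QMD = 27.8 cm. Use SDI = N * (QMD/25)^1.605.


QMD/25 = 27.8/25 = 1.112
(1.112)^1.605 = exp(1.605 * ln(1.112)) = exp(1.605 * 0.106160) = exp(0.170387) = 1.18576
SDI = 337 * 1.18576 = 399.601 ≈ 400

400


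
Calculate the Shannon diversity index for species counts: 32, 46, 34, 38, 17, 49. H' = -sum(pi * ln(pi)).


Total N = 32 + 46 + 34 + 38 + 17 + 49 = 216
Per-species terms:
  p = 32/216 = 0.148148; ln(p) = -1.909544; p*ln(p) = 0.148148 * (-1.909544) = -0.282895
  p = 46/216 = 0.212963; ln(p) = -1.546637; p*ln(p) = 0.212963 * (-1.546637) = -0.329376
  p = 34/216 = 0.157407; ln(p) = -1.848920; p*ln(p) = 0.157407 * (-1.848920) = -0.291033
  p = 38/216 = 0.175926; ln(p) = -1.737692; p*ln(p) = 0.175926 * (-1.737692) = -0.305705
  p = 17/216 = 0.078704; ln(p) = -2.542061; p*ln(p) = 0.078704 * (-2.542061) = -0.200070
  p = 49/216 = 0.226852; ln(p) = -1.483457; p*ln(p) = 0.226852 * (-1.483457) = -0.336525
sum(p*ln(p)) = (-0.282895) + (-0.329376) + (-0.291033) + (-0.305705) + (-0.200070) + (-0.336525) = -1.745604
H' = -(-1.745604) = 1.745604 ≈ 1.7456

1.7456


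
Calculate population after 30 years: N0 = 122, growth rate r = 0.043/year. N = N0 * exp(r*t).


r*t = 0.043 * 30 = 1.29
exp(1.29) = 3.63279
N = 122 * 3.63279 = 443.200 ≈ 443

443


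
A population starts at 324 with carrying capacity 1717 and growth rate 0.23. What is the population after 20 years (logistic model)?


(K - N0)/N0 = (1717 - 324)/324 = 1393/324 = 4.29938
r*t = 0.23 * 20 = 4.6; exp(-4.6) = 0.0100518
4.29938 * 0.0100518 = 0.0432165
1 + 0.0432165 = 1.04322
N = 1717 / 1.04322 = 1645.87 ≈ 1646

1646


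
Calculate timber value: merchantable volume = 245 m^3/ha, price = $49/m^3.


Value = 245 * 49 = $12005/ha

$12005/ha


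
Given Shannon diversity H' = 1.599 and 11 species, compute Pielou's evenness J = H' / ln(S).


ln(11) = 2.39790
J = H' / ln(S) = 1.599 / 2.39790 = 0.666833 ≈ 0.6668

0.6668


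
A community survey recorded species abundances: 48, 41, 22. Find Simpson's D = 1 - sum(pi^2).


Total N = 48 + 41 + 22 = 111
Per-species terms:
  p = 48/111 = 0.432432; p^2 = 0.432432^2 = 0.186997
  p = 41/111 = 0.369369; p^2 = 0.369369^2 = 0.136433
  p = 22/111 = 0.198198; p^2 = 0.198198^2 = 0.039282
sum(p^2) = 0.186997 + 0.136433 + 0.039282 = 0.362712
D = 1 - 0.362712 = 0.637288 ≈ 0.6373

0.6373


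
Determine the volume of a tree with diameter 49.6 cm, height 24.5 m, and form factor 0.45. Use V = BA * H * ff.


(D/200)^2 = (49.6/200)^2 = 0.248^2 = 0.061504
BA = 3.141593 * 0.061504 = 0.193221 m^2
V = 0.193221 * 24.5 * 0.45 = 2.13026 ≈ 2.130 m^3

2.130 m^3


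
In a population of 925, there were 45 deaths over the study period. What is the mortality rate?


Mortality rate = 45 / 925 = 0.048649 ≈ 0.0486

0.0486


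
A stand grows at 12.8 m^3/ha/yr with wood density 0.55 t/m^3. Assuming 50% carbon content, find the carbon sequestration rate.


C = 12.8 * 0.55 * 0.5 = 3.52 t C/ha/yr

3.52 t C/ha/yr


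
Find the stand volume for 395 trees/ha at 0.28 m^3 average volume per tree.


V_stand = 395 * 0.28 = 110.6 m^3/ha

110.6 m^3/ha


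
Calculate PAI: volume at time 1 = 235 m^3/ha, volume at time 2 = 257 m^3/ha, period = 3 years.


PAI = (V2 - V1) / period = (257 - 235) / 3 = 22 / 3 = 7.3333 ≈ 7.33 m^3/ha/yr

7.33 m^3/ha/yr


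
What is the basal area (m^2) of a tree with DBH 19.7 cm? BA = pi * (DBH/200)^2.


D/200 = 19.7/200 = 0.0985 m
(D/200)^2 = 0.0985^2 = 0.00970225
BA = 3.141593 * 0.00970225 = 0.0304805 ≈ 0.0305 m^2

0.0305 m^2


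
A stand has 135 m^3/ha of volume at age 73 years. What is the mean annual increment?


MAI = 135 / 73 = 1.8493 ≈ 1.85 m^3/ha/yr

1.85 m^3/ha/yr


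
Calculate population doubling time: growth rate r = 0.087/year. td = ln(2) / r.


td = ln(2) / 0.087 = 0.693147 / 0.087 = 7.96721 ≈ 8.0 years

8.0 years


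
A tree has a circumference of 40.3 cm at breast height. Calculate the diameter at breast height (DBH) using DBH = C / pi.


DBH = C / pi = 40.3 / 3.141593 = 12.8279 ≈ 12.83 cm

12.83 cm


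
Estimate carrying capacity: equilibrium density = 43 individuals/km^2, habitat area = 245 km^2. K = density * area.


K = 43 * 245 = 10535 individuals

10535 individuals


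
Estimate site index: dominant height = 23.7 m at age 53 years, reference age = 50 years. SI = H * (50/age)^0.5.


50/53 = 0.943396
(0.943396)^0.5 = 0.971286
SI = 23.7 * 0.971286 = 23.0195 ≈ 23.0 m

23.0 m


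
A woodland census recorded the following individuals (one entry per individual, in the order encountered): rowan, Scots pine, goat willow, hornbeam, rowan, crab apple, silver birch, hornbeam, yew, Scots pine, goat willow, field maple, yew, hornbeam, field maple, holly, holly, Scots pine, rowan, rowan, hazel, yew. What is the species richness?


Total individuals logged = 22
Distinct species (count of individuals): rowan (4), Scots pine (3), goat willow (2), hornbeam (3), crab apple (1), silver birch (1), yew (3), field maple (2), holly (2), hazel (1)
Species richness = number of distinct species = 10

10
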